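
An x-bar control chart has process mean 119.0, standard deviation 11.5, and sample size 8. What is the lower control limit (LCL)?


LCL = 119.0 - 3 * 11.5 / sqrt(8)

106.8


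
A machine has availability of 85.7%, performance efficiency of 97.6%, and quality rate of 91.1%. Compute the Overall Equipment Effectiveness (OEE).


Formula: OEE = Availability * Performance * Quality / 10000
A * P = 85.7% * 97.6% / 100 = 83.64%
OEE = 83.64% * 91.1% / 100 = 76.2%

76.2%


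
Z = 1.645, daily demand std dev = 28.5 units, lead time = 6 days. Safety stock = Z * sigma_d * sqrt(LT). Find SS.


Formula: SS = z * sigma_d * sqrt(LT)
sqrt(LT) = sqrt(6) = 2.4495
SS = 1.645 * 28.5 * 2.4495
SS = 114.8 units

114.8 units


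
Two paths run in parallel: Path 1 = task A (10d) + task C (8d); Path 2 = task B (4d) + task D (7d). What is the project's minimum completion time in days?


Path 1 = 10 + 8 = 18 days
Path 2 = 4 + 7 = 11 days
Duration = max(18, 11) = 18 days

18 days


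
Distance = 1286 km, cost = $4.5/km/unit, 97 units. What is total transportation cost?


TC = dist * cost * units = 1286 * 4.5 * 97 = $561339.00

$561339.00


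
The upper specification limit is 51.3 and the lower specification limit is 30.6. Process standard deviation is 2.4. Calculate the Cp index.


Cp = (51.3 - 30.6) / (6 * 2.4)

1.44


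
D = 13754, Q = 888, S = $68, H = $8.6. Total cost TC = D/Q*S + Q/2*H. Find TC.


TC = 13754/888 * 68 + 888/2 * 8.6

$4871.63


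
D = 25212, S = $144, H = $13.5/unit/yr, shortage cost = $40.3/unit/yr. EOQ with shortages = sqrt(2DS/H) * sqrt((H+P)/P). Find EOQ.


Formula: EOQ* = sqrt(2DS/H) * sqrt((H+P)/P)
Base EOQ = sqrt(2*25212*144/13.5) = 733.39 units
Correction = sqrt((13.5+40.3)/40.3) = 1.15542
EOQ* = 733.39 * 1.15542 = 847.4 units

847.4 units


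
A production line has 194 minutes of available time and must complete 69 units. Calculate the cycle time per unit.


Formula: CT = Available Time / Number of Units
CT = 194 min / 69 units
CT = 2.81 min/unit

2.81 min/unit


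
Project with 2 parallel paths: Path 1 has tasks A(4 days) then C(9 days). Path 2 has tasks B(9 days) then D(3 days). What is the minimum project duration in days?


Path 1 = 4 + 9 = 13 days
Path 2 = 9 + 3 = 12 days
Duration = max(13, 12) = 13 days

13 days


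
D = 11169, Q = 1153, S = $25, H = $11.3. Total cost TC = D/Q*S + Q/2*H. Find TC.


TC = 11169/1153 * 25 + 1153/2 * 11.3

$6756.62


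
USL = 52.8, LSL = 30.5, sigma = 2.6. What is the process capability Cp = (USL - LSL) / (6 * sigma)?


Cp = (52.8 - 30.5) / (6 * 2.6)

1.43


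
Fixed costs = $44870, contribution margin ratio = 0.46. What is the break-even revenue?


Formula: BER = Fixed Costs / Contribution Margin Ratio
BER = $44870 / 0.46
BER = $97543.48 (to the nearest cent)

$97543.48


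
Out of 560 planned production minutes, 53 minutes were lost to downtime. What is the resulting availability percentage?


Formula: Availability = (Planned Time - Downtime) / Planned Time * 100
Uptime = 560 - 53 = 507 min
Availability = 507 / 560 * 100 = 90.5%

90.5%


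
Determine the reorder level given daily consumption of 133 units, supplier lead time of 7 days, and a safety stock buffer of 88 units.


Formula: ROP = (Daily Demand * Lead Time) + Safety Stock
Demand during lead time = 133 * 7 = 931 units
ROP = 931 + 88 = 1019 units

1019 units


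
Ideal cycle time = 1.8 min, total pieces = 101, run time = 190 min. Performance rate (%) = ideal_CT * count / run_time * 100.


Formula: Performance = (Ideal CT * Total Count) / Run Time * 100
Ideal output time = 1.8 * 101 = 181.8 min
Performance = 181.8 / 190 * 100 = 95.7%

95.7%


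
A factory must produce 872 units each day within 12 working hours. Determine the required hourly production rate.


Formula: Production Rate = Daily Demand / Available Hours
Rate = 872 units/day / 12 hours/day
Rate = 72.7 units/hour

72.7 units/hour


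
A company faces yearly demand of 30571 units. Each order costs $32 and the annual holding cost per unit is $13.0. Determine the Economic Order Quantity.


Formula: EOQ = sqrt(2 * D * S / H)
Numerator: 2 * 30571 * 32 = 1956544
2DS/H = 1956544 / 13.0 = 150503.4
EOQ = sqrt(150503.4) = 387.9 units

387.9 units


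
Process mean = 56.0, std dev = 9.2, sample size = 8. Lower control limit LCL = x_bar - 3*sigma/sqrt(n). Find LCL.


LCL = 56.0 - 3 * 9.2 / sqrt(8)

46.24


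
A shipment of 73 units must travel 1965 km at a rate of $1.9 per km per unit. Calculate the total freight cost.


TC = dist * cost * units = 1965 * 1.9 * 73 = $272545.50

$272545.50


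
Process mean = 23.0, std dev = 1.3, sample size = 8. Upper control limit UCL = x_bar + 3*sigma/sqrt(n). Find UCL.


UCL = 23.0 + 3 * 1.3 / sqrt(8)

24.38


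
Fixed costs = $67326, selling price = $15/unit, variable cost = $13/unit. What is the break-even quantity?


Formula: BEQ = Fixed Costs / (Price - Variable Cost)
Contribution margin = $15 - $13 = $2/unit
BEQ = ceil($67326 / $2/unit) = ceil(33663.0) = 33663 units

33663 units


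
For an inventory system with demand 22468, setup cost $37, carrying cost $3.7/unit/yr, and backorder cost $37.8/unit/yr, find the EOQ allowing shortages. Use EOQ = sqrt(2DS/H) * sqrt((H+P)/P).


Formula: EOQ* = sqrt(2DS/H) * sqrt((H+P)/P)
Base EOQ = sqrt(2*22468*37/3.7) = 670.34 units
Correction = sqrt((3.7+37.8)/37.8) = 1.0478
EOQ* = 670.34 * 1.0478 = 702.4 units

702.4 units


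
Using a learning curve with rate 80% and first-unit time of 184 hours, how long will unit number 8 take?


Formula: T_n = T_1 * (learning_rate)^(log2(n)) where learning_rate = rate/100
Doublings = log2(8) = 3
T_n = 184 * 0.8^3
T_n = 184 * 0.512 = 94.2 hours

94.2 hours


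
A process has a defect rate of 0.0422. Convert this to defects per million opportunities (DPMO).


DPMO = defect_rate * 1000000 = 0.0422 * 1000000

42200


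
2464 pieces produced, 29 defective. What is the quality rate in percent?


Formula: Quality Rate = Good Pieces / Total Pieces * 100
Good pieces = 2464 - 29 = 2435
QR = 2435 / 2464 * 100 = 98.8%

98.8%


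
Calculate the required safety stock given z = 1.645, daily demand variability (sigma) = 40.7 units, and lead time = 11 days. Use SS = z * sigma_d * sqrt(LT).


Formula: SS = z * sigma_d * sqrt(LT)
sqrt(LT) = sqrt(11) = 3.3166
SS = 1.645 * 40.7 * 3.3166
SS = 222.1 units

222.1 units


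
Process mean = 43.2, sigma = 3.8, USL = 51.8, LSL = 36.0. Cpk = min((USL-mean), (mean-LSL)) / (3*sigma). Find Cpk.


Cpu = (51.8 - 43.2) / (3 * 3.8) = 0.75
Cpl = (43.2 - 36.0) / (3 * 3.8) = 0.63
Cpk = min(0.75, 0.63) = 0.63

0.63


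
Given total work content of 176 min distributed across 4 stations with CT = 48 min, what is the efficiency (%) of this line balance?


Formula: Efficiency = Sum of Task Times / (N_stations * CT) * 100
Total station capacity = 4 stations * 48 min = 192 min
Efficiency = 176 / 192 * 100 = 91.7%

91.7%


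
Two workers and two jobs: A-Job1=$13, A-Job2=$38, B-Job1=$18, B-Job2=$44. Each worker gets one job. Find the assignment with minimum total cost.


Option 1: A->1 + B->2 = $13 + $44 = $57
Option 2: A->2 + B->1 = $38 + $18 = $56
Min cost = min($57, $56) = $56

$56


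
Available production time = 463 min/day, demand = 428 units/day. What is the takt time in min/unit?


Formula: Takt Time = Available Production Time / Customer Demand
Takt = 463 min/day / 428 units/day
Takt = 1.08 min/unit

1.08 min/unit


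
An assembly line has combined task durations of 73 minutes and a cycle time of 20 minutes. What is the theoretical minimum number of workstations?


Formula: N_min = ceil(Sum of Task Times / Cycle Time)
N_min = ceil(73 min / 20 min) = ceil(3.65)
N_min = 4 stations

4


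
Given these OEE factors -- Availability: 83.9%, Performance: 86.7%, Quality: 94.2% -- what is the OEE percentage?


Formula: OEE = Availability * Performance * Quality / 10000
A * P = 83.9% * 86.7% / 100 = 72.74%
OEE = 72.74% * 94.2% / 100 = 68.5%

68.5%


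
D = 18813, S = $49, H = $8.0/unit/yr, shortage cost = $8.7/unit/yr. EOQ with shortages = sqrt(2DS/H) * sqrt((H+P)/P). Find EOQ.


Formula: EOQ* = sqrt(2DS/H) * sqrt((H+P)/P)
Base EOQ = sqrt(2*18813*49/8.0) = 480.06 units
Correction = sqrt((8.0+8.7)/8.7) = 1.38547
EOQ* = 480.06 * 1.38547 = 665.1 units

665.1 units


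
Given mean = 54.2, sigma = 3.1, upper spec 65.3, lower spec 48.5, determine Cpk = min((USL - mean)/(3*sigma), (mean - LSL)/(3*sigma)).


Cpu = (65.3 - 54.2) / (3 * 3.1) = 1.19
Cpl = (54.2 - 48.5) / (3 * 3.1) = 0.61
Cpk = min(1.19, 0.61) = 0.61

0.61


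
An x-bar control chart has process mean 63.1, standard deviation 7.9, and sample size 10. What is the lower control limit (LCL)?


LCL = 63.1 - 3 * 7.9 / sqrt(10)

55.61


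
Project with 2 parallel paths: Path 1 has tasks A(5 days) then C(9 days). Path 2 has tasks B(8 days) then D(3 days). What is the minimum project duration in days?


Path 1 = 5 + 9 = 14 days
Path 2 = 8 + 3 = 11 days
Duration = max(14, 11) = 14 days

14 days


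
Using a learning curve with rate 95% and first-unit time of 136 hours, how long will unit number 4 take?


Formula: T_n = T_1 * (learning_rate)^(log2(n)) where learning_rate = rate/100
Doublings = log2(4) = 2
T_n = 136 * 0.95^2
T_n = 136 * 0.9025 = 122.7 hours

122.7 hours


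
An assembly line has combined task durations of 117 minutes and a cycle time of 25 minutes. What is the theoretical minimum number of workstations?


Formula: N_min = ceil(Sum of Task Times / Cycle Time)
N_min = ceil(117 min / 25 min) = ceil(4.68)
N_min = 5 stations

5


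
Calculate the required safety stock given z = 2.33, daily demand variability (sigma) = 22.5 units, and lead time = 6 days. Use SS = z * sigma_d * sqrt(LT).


Formula: SS = z * sigma_d * sqrt(LT)
sqrt(LT) = sqrt(6) = 2.4495
SS = 2.33 * 22.5 * 2.4495
SS = 128.4 units

128.4 units


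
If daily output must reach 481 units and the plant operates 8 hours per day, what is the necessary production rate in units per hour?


Formula: Production Rate = Daily Demand / Available Hours
Rate = 481 units/day / 8 hours/day
Rate = 60.1 units/hour

60.1 units/hour


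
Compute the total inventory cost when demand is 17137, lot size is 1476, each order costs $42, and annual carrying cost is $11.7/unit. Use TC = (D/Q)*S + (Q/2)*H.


TC = 17137/1476 * 42 + 1476/2 * 11.7

$9122.24


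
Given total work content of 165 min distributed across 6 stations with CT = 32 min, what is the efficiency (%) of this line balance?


Formula: Efficiency = Sum of Task Times / (N_stations * CT) * 100
Total station capacity = 6 stations * 32 min = 192 min
Efficiency = 165 / 192 * 100 = 85.9%

85.9%


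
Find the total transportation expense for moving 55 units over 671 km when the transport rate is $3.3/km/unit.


TC = dist * cost * units = 671 * 3.3 * 55 = $121786.50

$121786.50


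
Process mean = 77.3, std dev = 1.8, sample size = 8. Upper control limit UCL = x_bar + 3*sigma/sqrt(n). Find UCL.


UCL = 77.3 + 3 * 1.8 / sqrt(8)

79.21


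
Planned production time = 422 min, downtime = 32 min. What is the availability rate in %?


Formula: Availability = (Planned Time - Downtime) / Planned Time * 100
Uptime = 422 - 32 = 390 min
Availability = 390 / 422 * 100 = 92.4%

92.4%


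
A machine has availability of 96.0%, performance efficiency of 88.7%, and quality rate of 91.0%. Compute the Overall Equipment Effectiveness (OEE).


Formula: OEE = Availability * Performance * Quality / 10000
A * P = 96.0% * 88.7% / 100 = 85.15%
OEE = 85.15% * 91.0% / 100 = 77.5%

77.5%


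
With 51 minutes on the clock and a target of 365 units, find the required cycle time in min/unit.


Formula: CT = Available Time / Number of Units
CT = 51 min / 365 units
CT = 0.14 min/unit

0.14 min/unit


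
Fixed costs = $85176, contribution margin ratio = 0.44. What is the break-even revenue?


Formula: BER = Fixed Costs / Contribution Margin Ratio
BER = $85176 / 0.44
BER = $193581.82 (to the nearest cent)

$193581.82


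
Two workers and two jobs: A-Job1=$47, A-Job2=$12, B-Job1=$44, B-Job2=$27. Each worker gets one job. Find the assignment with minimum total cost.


Option 1: A->1 + B->2 = $47 + $27 = $74
Option 2: A->2 + B->1 = $12 + $44 = $56
Min cost = min($74, $56) = $56

$56


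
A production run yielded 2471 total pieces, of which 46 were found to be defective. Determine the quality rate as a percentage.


Formula: Quality Rate = Good Pieces / Total Pieces * 100
Good pieces = 2471 - 46 = 2425
QR = 2425 / 2471 * 100 = 98.1%

98.1%


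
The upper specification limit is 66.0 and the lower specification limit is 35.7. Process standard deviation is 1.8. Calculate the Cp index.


Cp = (66.0 - 35.7) / (6 * 1.8)

2.81


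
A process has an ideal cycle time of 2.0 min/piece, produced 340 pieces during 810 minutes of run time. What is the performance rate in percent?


Formula: Performance = (Ideal CT * Total Count) / Run Time * 100
Ideal output time = 2.0 * 340 = 680.0 min
Performance = 680.0 / 810 * 100 = 84.0%

84.0%


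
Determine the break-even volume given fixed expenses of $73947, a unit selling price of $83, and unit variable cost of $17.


Formula: BEQ = Fixed Costs / (Price - Variable Cost)
Contribution margin = $83 - $17 = $66/unit
BEQ = ceil($73947 / $66/unit) = ceil(1120.41) = 1121 units

1121 units


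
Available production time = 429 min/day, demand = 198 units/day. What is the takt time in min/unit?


Formula: Takt Time = Available Production Time / Customer Demand
Takt = 429 min/day / 198 units/day
Takt = 2.17 min/unit

2.17 min/unit


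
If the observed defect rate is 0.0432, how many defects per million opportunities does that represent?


DPMO = defect_rate * 1000000 = 0.0432 * 1000000

43200


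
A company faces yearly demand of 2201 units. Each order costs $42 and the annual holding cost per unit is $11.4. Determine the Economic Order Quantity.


Formula: EOQ = sqrt(2 * D * S / H)
Numerator: 2 * 2201 * 42 = 184884
2DS/H = 184884 / 11.4 = 16217.9
EOQ = sqrt(16217.9) = 127.3 units

127.3 units


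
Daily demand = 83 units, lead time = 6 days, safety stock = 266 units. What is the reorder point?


Formula: ROP = (Daily Demand * Lead Time) + Safety Stock
Demand during lead time = 83 * 6 = 498 units
ROP = 498 + 266 = 764 units

764 units


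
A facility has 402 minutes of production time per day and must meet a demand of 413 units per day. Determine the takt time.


Formula: Takt Time = Available Production Time / Customer Demand
Takt = 402 min/day / 413 units/day
Takt = 0.97 min/unit

0.97 min/unit


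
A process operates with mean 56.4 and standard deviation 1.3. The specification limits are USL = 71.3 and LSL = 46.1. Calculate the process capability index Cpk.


Cpu = (71.3 - 56.4) / (3 * 1.3) = 3.82
Cpl = (56.4 - 46.1) / (3 * 1.3) = 2.64
Cpk = min(3.82, 2.64) = 2.64

2.64


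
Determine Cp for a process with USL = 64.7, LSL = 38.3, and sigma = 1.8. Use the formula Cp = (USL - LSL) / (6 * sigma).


Cp = (64.7 - 38.3) / (6 * 1.8)

2.44


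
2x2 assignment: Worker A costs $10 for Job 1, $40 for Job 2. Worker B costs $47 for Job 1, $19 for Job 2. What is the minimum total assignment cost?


Option 1: A->1 + B->2 = $10 + $19 = $29
Option 2: A->2 + B->1 = $40 + $47 = $87
Min cost = min($29, $87) = $29

$29


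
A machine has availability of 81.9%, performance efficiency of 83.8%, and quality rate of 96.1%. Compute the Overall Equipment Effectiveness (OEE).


Formula: OEE = Availability * Performance * Quality / 10000
A * P = 81.9% * 83.8% / 100 = 68.63%
OEE = 68.63% * 96.1% / 100 = 66.0%

66.0%


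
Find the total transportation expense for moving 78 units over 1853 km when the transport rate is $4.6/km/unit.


TC = dist * cost * units = 1853 * 4.6 * 78 = $664856.40

$664856.40


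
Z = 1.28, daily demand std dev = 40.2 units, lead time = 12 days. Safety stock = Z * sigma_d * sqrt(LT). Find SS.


Formula: SS = z * sigma_d * sqrt(LT)
sqrt(LT) = sqrt(12) = 3.4641
SS = 1.28 * 40.2 * 3.4641
SS = 178.2 units

178.2 units


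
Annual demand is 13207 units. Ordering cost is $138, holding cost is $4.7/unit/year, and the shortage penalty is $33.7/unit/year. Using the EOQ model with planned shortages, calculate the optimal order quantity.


Formula: EOQ* = sqrt(2DS/H) * sqrt((H+P)/P)
Base EOQ = sqrt(2*13207*138/4.7) = 880.66 units
Correction = sqrt((4.7+33.7)/33.7) = 1.06746
EOQ* = 880.66 * 1.06746 = 940.1 units

940.1 units


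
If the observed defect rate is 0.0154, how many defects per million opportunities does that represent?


DPMO = defect_rate * 1000000 = 0.0154 * 1000000

15400


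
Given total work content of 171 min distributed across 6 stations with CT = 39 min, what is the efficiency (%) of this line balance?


Formula: Efficiency = Sum of Task Times / (N_stations * CT) * 100
Total station capacity = 6 stations * 39 min = 234 min
Efficiency = 171 / 234 * 100 = 73.1%

73.1%


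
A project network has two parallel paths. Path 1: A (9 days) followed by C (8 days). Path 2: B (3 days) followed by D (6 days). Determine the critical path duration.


Path 1 = 9 + 8 = 17 days
Path 2 = 3 + 6 = 9 days
Duration = max(17, 9) = 17 days

17 days


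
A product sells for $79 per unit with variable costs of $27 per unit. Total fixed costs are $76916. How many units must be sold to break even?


Formula: BEQ = Fixed Costs / (Price - Variable Cost)
Contribution margin = $79 - $27 = $52/unit
BEQ = ceil($76916 / $52/unit) = ceil(1479.15) = 1480 units

1480 units


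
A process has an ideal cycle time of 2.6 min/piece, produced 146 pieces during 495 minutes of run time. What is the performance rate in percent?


Formula: Performance = (Ideal CT * Total Count) / Run Time * 100
Ideal output time = 2.6 * 146 = 379.6 min
Performance = 379.6 / 495 * 100 = 76.7%

76.7%


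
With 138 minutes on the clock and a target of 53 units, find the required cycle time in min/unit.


Formula: CT = Available Time / Number of Units
CT = 138 min / 53 units
CT = 2.6 min/unit

2.6 min/unit


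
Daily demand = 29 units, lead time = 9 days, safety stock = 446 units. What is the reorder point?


Formula: ROP = (Daily Demand * Lead Time) + Safety Stock
Demand during lead time = 29 * 9 = 261 units
ROP = 261 + 446 = 707 units

707 units


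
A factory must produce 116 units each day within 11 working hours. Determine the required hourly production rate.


Formula: Production Rate = Daily Demand / Available Hours
Rate = 116 units/day / 11 hours/day
Rate = 10.5 units/hour

10.5 units/hour


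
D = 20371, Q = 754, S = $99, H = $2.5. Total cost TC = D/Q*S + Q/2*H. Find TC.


TC = 20371/754 * 99 + 754/2 * 2.5

$3617.21


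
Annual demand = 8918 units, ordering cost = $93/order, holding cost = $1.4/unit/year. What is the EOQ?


Formula: EOQ = sqrt(2 * D * S / H)
Numerator: 2 * 8918 * 93 = 1658748
2DS/H = 1658748 / 1.4 = 1184820.0
EOQ = sqrt(1184820.0) = 1088.5 units

1088.5 units


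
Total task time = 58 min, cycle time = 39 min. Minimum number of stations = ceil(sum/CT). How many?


Formula: N_min = ceil(Sum of Task Times / Cycle Time)
N_min = ceil(58 min / 39 min) = ceil(1.4872)
N_min = 2 stations

2


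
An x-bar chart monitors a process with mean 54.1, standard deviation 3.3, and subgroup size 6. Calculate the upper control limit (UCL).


UCL = 54.1 + 3 * 3.3 / sqrt(6)

58.14


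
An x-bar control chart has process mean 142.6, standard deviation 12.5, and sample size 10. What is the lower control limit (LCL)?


LCL = 142.6 - 3 * 12.5 / sqrt(10)

130.74


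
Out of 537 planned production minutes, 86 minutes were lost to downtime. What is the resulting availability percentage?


Formula: Availability = (Planned Time - Downtime) / Planned Time * 100
Uptime = 537 - 86 = 451 min
Availability = 451 / 537 * 100 = 84.0%

84.0%


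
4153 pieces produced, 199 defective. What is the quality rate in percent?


Formula: Quality Rate = Good Pieces / Total Pieces * 100
Good pieces = 4153 - 199 = 3954
QR = 3954 / 4153 * 100 = 95.2%

95.2%


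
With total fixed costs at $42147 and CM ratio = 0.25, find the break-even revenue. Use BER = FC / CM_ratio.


Formula: BER = Fixed Costs / Contribution Margin Ratio
BER = $42147 / 0.25
BER = $168588.00 (to the nearest cent)

$168588.00


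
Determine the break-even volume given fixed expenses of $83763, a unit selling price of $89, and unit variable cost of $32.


Formula: BEQ = Fixed Costs / (Price - Variable Cost)
Contribution margin = $89 - $32 = $57/unit
BEQ = ceil($83763 / $57/unit) = ceil(1469.53) = 1470 units

1470 units


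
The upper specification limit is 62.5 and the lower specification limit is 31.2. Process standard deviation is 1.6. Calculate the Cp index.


Cp = (62.5 - 31.2) / (6 * 1.6)

3.26


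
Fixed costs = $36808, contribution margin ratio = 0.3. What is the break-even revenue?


Formula: BER = Fixed Costs / Contribution Margin Ratio
BER = $36808 / 0.3
BER = $122693.33 (to the nearest cent)

$122693.33


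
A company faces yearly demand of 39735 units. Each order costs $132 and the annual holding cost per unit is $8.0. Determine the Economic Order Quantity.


Formula: EOQ = sqrt(2 * D * S / H)
Numerator: 2 * 39735 * 132 = 10490040
2DS/H = 10490040 / 8.0 = 1311255.0
EOQ = sqrt(1311255.0) = 1145.1 units

1145.1 units


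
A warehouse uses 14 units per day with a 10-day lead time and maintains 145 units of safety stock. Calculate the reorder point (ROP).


Formula: ROP = (Daily Demand * Lead Time) + Safety Stock
Demand during lead time = 14 * 10 = 140 units
ROP = 140 + 145 = 285 units

285 units


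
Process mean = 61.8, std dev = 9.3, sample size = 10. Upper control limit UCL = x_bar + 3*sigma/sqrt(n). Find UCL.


UCL = 61.8 + 3 * 9.3 / sqrt(10)

70.62


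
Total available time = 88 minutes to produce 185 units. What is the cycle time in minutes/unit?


Formula: CT = Available Time / Number of Units
CT = 88 min / 185 units
CT = 0.48 min/unit

0.48 min/unit


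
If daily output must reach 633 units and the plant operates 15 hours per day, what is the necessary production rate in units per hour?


Formula: Production Rate = Daily Demand / Available Hours
Rate = 633 units/day / 15 hours/day
Rate = 42.2 units/hour

42.2 units/hour


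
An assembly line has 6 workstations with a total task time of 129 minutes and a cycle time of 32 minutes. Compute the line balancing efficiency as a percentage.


Formula: Efficiency = Sum of Task Times / (N_stations * CT) * 100
Total station capacity = 6 stations * 32 min = 192 min
Efficiency = 129 / 192 * 100 = 67.2%

67.2%


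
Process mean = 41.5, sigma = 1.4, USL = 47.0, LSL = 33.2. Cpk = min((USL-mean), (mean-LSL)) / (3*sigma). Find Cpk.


Cpu = (47.0 - 41.5) / (3 * 1.4) = 1.31
Cpl = (41.5 - 33.2) / (3 * 1.4) = 1.98
Cpk = min(1.31, 1.98) = 1.31

1.31


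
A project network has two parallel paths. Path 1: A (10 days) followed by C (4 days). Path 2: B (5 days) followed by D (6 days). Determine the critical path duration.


Path 1 = 10 + 4 = 14 days
Path 2 = 5 + 6 = 11 days
Duration = max(14, 11) = 14 days

14 days


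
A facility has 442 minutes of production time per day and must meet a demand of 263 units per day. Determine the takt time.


Formula: Takt Time = Available Production Time / Customer Demand
Takt = 442 min/day / 263 units/day
Takt = 1.68 min/unit

1.68 min/unit


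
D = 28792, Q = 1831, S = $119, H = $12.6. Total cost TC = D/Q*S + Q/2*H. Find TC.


TC = 28792/1831 * 119 + 1831/2 * 12.6

$13406.54


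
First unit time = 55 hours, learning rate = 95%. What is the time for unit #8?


Formula: T_n = T_1 * (learning_rate)^(log2(n)) where learning_rate = rate/100
Doublings = log2(8) = 3
T_n = 55 * 0.95^3
T_n = 55 * 0.8574 = 47.2 hours

47.2 hours


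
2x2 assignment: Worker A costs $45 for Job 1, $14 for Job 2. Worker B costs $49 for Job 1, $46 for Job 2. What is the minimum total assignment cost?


Option 1: A->1 + B->2 = $45 + $46 = $91
Option 2: A->2 + B->1 = $14 + $49 = $63
Min cost = min($91, $63) = $63

$63


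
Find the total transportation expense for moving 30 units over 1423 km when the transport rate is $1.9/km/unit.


TC = dist * cost * units = 1423 * 1.9 * 30 = $81111.00

$81111.00


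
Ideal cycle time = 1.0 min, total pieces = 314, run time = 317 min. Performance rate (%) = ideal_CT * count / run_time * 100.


Formula: Performance = (Ideal CT * Total Count) / Run Time * 100
Ideal output time = 1.0 * 314 = 314.0 min
Performance = 314.0 / 317 * 100 = 99.1%

99.1%


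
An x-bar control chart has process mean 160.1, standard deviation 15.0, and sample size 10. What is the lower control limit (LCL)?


LCL = 160.1 - 3 * 15.0 / sqrt(10)

145.87


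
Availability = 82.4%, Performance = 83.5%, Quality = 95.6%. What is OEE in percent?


Formula: OEE = Availability * Performance * Quality / 10000
A * P = 82.4% * 83.5% / 100 = 68.8%
OEE = 68.8% * 95.6% / 100 = 65.8%

65.8%


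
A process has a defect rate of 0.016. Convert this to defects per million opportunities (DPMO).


DPMO = defect_rate * 1000000 = 0.016 * 1000000

16000


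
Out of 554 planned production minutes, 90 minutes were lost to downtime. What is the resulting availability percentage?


Formula: Availability = (Planned Time - Downtime) / Planned Time * 100
Uptime = 554 - 90 = 464 min
Availability = 464 / 554 * 100 = 83.8%

83.8%


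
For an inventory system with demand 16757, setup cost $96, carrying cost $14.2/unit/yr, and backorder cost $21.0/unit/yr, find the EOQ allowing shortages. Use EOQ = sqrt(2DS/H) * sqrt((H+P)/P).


Formula: EOQ* = sqrt(2DS/H) * sqrt((H+P)/P)
Base EOQ = sqrt(2*16757*96/14.2) = 476.0 units
Correction = sqrt((14.2+21.0)/21.0) = 1.29468
EOQ* = 476.0 * 1.29468 = 616.3 units

616.3 units


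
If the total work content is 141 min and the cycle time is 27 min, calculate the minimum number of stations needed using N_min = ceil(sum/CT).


Formula: N_min = ceil(Sum of Task Times / Cycle Time)
N_min = ceil(141 min / 27 min) = ceil(5.2222)
N_min = 6 stations

6


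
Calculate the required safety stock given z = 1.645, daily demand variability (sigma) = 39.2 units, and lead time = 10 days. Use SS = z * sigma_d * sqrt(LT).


Formula: SS = z * sigma_d * sqrt(LT)
sqrt(LT) = sqrt(10) = 3.1623
SS = 1.645 * 39.2 * 3.1623
SS = 203.9 units

203.9 units


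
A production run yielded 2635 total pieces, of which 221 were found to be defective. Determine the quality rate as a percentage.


Formula: Quality Rate = Good Pieces / Total Pieces * 100
Good pieces = 2635 - 221 = 2414
QR = 2414 / 2635 * 100 = 91.6%

91.6%


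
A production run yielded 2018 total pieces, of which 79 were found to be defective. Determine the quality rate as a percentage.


Formula: Quality Rate = Good Pieces / Total Pieces * 100
Good pieces = 2018 - 79 = 1939
QR = 1939 / 2018 * 100 = 96.1%

96.1%


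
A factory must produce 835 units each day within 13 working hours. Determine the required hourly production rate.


Formula: Production Rate = Daily Demand / Available Hours
Rate = 835 units/day / 13 hours/day
Rate = 64.2 units/hour

64.2 units/hour


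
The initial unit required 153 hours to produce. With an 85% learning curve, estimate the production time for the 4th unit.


Formula: T_n = T_1 * (learning_rate)^(log2(n)) where learning_rate = rate/100
Doublings = log2(4) = 2
T_n = 153 * 0.85^2
T_n = 153 * 0.7225 = 110.5 hours

110.5 hours


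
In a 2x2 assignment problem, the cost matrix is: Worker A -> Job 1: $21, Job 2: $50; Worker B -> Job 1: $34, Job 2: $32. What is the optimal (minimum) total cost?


Option 1: A->1 + B->2 = $21 + $32 = $53
Option 2: A->2 + B->1 = $50 + $34 = $84
Min cost = min($53, $84) = $53

$53


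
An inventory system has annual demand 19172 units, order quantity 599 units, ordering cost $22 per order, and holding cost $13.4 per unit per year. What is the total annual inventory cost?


TC = 19172/599 * 22 + 599/2 * 13.4

$4717.45


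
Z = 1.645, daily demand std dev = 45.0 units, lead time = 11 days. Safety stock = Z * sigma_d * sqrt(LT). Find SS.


Formula: SS = z * sigma_d * sqrt(LT)
sqrt(LT) = sqrt(11) = 3.3166
SS = 1.645 * 45.0 * 3.3166
SS = 245.5 units

245.5 units


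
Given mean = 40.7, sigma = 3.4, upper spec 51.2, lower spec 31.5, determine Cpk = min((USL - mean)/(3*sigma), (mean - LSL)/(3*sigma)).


Cpu = (51.2 - 40.7) / (3 * 3.4) = 1.03
Cpl = (40.7 - 31.5) / (3 * 3.4) = 0.9
Cpk = min(1.03, 0.9) = 0.9

0.9


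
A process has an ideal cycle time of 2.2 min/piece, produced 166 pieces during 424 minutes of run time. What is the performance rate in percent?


Formula: Performance = (Ideal CT * Total Count) / Run Time * 100
Ideal output time = 2.2 * 166 = 365.2 min
Performance = 365.2 / 424 * 100 = 86.1%

86.1%


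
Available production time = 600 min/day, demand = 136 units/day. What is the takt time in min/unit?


Formula: Takt Time = Available Production Time / Customer Demand
Takt = 600 min/day / 136 units/day
Takt = 4.41 min/unit

4.41 min/unit


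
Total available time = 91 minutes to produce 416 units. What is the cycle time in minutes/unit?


Formula: CT = Available Time / Number of Units
CT = 91 min / 416 units
CT = 0.22 min/unit

0.22 min/unit


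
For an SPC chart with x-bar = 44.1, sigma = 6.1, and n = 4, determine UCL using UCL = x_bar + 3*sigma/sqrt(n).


UCL = 44.1 + 3 * 6.1 / sqrt(4)

53.25


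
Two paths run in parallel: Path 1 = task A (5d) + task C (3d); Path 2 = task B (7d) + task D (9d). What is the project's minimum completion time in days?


Path 1 = 5 + 3 = 8 days
Path 2 = 7 + 9 = 16 days
Duration = max(8, 16) = 16 days

16 days


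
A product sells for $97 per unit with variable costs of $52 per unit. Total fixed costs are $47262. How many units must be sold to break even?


Formula: BEQ = Fixed Costs / (Price - Variable Cost)
Contribution margin = $97 - $52 = $45/unit
BEQ = ceil($47262 / $45/unit) = ceil(1050.27) = 1051 units

1051 units


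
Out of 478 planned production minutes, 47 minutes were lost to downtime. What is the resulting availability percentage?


Formula: Availability = (Planned Time - Downtime) / Planned Time * 100
Uptime = 478 - 47 = 431 min
Availability = 431 / 478 * 100 = 90.2%

90.2%


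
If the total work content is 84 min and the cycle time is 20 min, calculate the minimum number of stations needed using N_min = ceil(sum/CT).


Formula: N_min = ceil(Sum of Task Times / Cycle Time)
N_min = ceil(84 min / 20 min) = ceil(4.2)
N_min = 5 stations

5


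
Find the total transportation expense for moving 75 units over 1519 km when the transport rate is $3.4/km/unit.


TC = dist * cost * units = 1519 * 3.4 * 75 = $387345.00

$387345.00


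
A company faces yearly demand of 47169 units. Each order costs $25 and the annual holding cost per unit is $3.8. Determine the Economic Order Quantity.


Formula: EOQ = sqrt(2 * D * S / H)
Numerator: 2 * 47169 * 25 = 2358450
2DS/H = 2358450 / 3.8 = 620644.7
EOQ = sqrt(620644.7) = 787.8 units

787.8 units


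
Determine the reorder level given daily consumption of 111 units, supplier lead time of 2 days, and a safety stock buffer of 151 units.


Formula: ROP = (Daily Demand * Lead Time) + Safety Stock
Demand during lead time = 111 * 2 = 222 units
ROP = 222 + 151 = 373 units

373 units


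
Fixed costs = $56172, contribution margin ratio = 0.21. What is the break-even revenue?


Formula: BER = Fixed Costs / Contribution Margin Ratio
BER = $56172 / 0.21
BER = $267485.71 (to the nearest cent)

$267485.71


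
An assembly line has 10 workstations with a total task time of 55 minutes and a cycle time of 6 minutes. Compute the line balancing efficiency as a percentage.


Formula: Efficiency = Sum of Task Times / (N_stations * CT) * 100
Total station capacity = 10 stations * 6 min = 60 min
Efficiency = 55 / 60 * 100 = 91.7%

91.7%


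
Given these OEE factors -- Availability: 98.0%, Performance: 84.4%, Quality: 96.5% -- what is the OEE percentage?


Formula: OEE = Availability * Performance * Quality / 10000
A * P = 98.0% * 84.4% / 100 = 82.71%
OEE = 82.71% * 96.5% / 100 = 79.8%

79.8%


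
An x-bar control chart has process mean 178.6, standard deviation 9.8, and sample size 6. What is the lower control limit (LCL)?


LCL = 178.6 - 3 * 9.8 / sqrt(6)

166.6


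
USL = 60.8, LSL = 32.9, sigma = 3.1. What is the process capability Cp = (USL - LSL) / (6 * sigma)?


Cp = (60.8 - 32.9) / (6 * 3.1)

1.5


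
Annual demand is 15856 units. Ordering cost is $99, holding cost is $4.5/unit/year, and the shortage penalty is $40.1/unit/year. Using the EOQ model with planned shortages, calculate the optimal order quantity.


Formula: EOQ* = sqrt(2DS/H) * sqrt((H+P)/P)
Base EOQ = sqrt(2*15856*99/4.5) = 835.26 units
Correction = sqrt((4.5+40.1)/40.1) = 1.05462
EOQ* = 835.26 * 1.05462 = 880.9 units

880.9 units


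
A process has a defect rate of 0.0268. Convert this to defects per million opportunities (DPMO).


DPMO = defect_rate * 1000000 = 0.0268 * 1000000

26800


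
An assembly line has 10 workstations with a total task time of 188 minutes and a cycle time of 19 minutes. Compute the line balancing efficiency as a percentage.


Formula: Efficiency = Sum of Task Times / (N_stations * CT) * 100
Total station capacity = 10 stations * 19 min = 190 min
Efficiency = 188 / 190 * 100 = 98.9%

98.9%


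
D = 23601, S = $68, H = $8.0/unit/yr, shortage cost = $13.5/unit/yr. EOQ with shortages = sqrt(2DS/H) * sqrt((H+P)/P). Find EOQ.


Formula: EOQ* = sqrt(2DS/H) * sqrt((H+P)/P)
Base EOQ = sqrt(2*23601*68/8.0) = 633.42 units
Correction = sqrt((8.0+13.5)/13.5) = 1.26198
EOQ* = 633.42 * 1.26198 = 799.4 units

799.4 units


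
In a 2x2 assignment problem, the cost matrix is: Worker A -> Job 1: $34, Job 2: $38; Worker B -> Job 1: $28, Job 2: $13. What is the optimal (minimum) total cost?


Option 1: A->1 + B->2 = $34 + $13 = $47
Option 2: A->2 + B->1 = $38 + $28 = $66
Min cost = min($47, $66) = $47

$47


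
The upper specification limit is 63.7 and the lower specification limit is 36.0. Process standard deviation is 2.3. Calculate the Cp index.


Cp = (63.7 - 36.0) / (6 * 2.3)

2.01


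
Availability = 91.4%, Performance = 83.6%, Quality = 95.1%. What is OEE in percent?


Formula: OEE = Availability * Performance * Quality / 10000
A * P = 91.4% * 83.6% / 100 = 76.41%
OEE = 76.41% * 95.1% / 100 = 72.7%

72.7%


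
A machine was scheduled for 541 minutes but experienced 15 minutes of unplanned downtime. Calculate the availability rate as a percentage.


Formula: Availability = (Planned Time - Downtime) / Planned Time * 100
Uptime = 541 - 15 = 526 min
Availability = 526 / 541 * 100 = 97.2%

97.2%


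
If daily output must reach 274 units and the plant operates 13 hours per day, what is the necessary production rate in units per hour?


Formula: Production Rate = Daily Demand / Available Hours
Rate = 274 units/day / 13 hours/day
Rate = 21.1 units/hour

21.1 units/hour


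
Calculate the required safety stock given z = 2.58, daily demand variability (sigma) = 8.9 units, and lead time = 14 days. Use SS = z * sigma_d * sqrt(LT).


Formula: SS = z * sigma_d * sqrt(LT)
sqrt(LT) = sqrt(14) = 3.7417
SS = 2.58 * 8.9 * 3.7417
SS = 85.9 units

85.9 units


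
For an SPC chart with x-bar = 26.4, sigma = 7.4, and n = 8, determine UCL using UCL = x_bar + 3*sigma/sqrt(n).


UCL = 26.4 + 3 * 7.4 / sqrt(8)

34.25


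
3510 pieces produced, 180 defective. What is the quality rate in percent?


Formula: Quality Rate = Good Pieces / Total Pieces * 100
Good pieces = 3510 - 180 = 3330
QR = 3330 / 3510 * 100 = 94.9%

94.9%


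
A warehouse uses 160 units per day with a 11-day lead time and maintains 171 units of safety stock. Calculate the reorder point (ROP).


Formula: ROP = (Daily Demand * Lead Time) + Safety Stock
Demand during lead time = 160 * 11 = 1760 units
ROP = 1760 + 171 = 1931 units

1931 units


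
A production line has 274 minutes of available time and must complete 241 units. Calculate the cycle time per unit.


Formula: CT = Available Time / Number of Units
CT = 274 min / 241 units
CT = 1.14 min/unit

1.14 min/unit


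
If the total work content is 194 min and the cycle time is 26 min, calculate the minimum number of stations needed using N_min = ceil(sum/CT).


Formula: N_min = ceil(Sum of Task Times / Cycle Time)
N_min = ceil(194 min / 26 min) = ceil(7.4615)
N_min = 8 stations

8


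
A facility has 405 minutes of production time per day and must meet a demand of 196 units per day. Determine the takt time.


Formula: Takt Time = Available Production Time / Customer Demand
Takt = 405 min/day / 196 units/day
Takt = 2.07 min/unit

2.07 min/unit


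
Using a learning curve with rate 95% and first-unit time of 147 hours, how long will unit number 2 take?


Formula: T_n = T_1 * (learning_rate)^(log2(n)) where learning_rate = rate/100
Doublings = log2(2) = 1
T_n = 147 * 0.95^1
T_n = 147 * 0.95 = 139.7 hours

139.7 hours


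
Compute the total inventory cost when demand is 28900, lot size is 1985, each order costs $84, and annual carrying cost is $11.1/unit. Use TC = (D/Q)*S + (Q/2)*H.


TC = 28900/1985 * 84 + 1985/2 * 11.1

$12239.72


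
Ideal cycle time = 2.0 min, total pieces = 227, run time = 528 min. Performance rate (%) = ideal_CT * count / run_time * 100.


Formula: Performance = (Ideal CT * Total Count) / Run Time * 100
Ideal output time = 2.0 * 227 = 454.0 min
Performance = 454.0 / 528 * 100 = 86.0%

86.0%


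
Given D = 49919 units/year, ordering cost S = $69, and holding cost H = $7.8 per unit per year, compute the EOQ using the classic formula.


Formula: EOQ = sqrt(2 * D * S / H)
Numerator: 2 * 49919 * 69 = 6888822
2DS/H = 6888822 / 7.8 = 883182.3
EOQ = sqrt(883182.3) = 939.8 units

939.8 units


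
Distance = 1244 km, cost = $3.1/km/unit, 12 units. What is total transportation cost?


TC = dist * cost * units = 1244 * 3.1 * 12 = $46276.80

$46276.80


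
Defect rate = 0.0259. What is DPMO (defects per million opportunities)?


DPMO = defect_rate * 1000000 = 0.0259 * 1000000

25900


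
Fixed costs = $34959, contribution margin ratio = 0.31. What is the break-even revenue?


Formula: BER = Fixed Costs / Contribution Margin Ratio
BER = $34959 / 0.31
BER = $112770.97 (to the nearest cent)

$112770.97


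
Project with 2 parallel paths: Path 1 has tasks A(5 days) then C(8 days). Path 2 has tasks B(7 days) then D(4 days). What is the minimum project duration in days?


Path 1 = 5 + 8 = 13 days
Path 2 = 7 + 4 = 11 days
Duration = max(13, 11) = 13 days

13 days


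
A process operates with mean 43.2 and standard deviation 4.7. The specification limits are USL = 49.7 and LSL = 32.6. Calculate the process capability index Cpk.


Cpu = (49.7 - 43.2) / (3 * 4.7) = 0.46
Cpl = (43.2 - 32.6) / (3 * 4.7) = 0.75
Cpk = min(0.46, 0.75) = 0.46

0.46


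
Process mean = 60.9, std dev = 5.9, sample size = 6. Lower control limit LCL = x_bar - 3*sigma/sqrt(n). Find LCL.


LCL = 60.9 - 3 * 5.9 / sqrt(6)

53.67


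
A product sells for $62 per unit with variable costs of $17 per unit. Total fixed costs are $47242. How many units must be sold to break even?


Formula: BEQ = Fixed Costs / (Price - Variable Cost)
Contribution margin = $62 - $17 = $45/unit
BEQ = ceil($47242 / $45/unit) = ceil(1049.82) = 1050 units

1050 units


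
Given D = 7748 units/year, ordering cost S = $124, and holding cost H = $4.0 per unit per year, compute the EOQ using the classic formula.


Formula: EOQ = sqrt(2 * D * S / H)
Numerator: 2 * 7748 * 124 = 1921504
2DS/H = 1921504 / 4.0 = 480376.0
EOQ = sqrt(480376.0) = 693.1 units

693.1 units
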